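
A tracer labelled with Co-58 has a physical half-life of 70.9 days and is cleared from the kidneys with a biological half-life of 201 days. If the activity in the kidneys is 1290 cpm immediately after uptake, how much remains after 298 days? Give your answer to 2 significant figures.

1/t_eff = 1/t_phys + 1/t_biol = 1/70.9 + 1/201 = 0.019079 per day.
t_eff = 70.9 × 201 / (70.9 + 201) ≈ 52.412 days.
Remaining = 1290 × (1/2)^(298/52.412) = 1290 × (1/2)^5.6857 ≈ 25.063 cpm.

25 cpm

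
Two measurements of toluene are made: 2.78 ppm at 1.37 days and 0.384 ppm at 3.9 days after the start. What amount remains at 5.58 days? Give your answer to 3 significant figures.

0.103 ppm

Over Δt = 3.9 − 1.37 = 2.53 days, the level fell by a factor of 2.78/0.384 ≈ 7.2396.
n = log₂(7.2396) ≈ 2.8559 half-lives, so t½ = 2.53/2.8559 ≈ 0.88588 days.
From t = 3.9 to t = 5.58: 0.384 × (1/2)^((5.58−3.9)/0.88588) ≈ 0.10315 ppm.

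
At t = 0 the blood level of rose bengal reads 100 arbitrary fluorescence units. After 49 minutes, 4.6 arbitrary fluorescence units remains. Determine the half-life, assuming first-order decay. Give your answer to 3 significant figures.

11.0 minutes

A/A₀ = 4.6/100 ≈ 0.046.
n = log₂(21.739) ≈ 4.4422 half-lives elapsed in 49 minutes.
t½ = 49/4.4422 ≈ 11.031 minutes.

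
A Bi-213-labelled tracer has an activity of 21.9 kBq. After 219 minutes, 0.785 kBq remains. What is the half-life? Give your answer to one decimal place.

45.6 minutes

A/A₀ = 0.785/21.9 ≈ 0.035845.
n = log₂(27.898) ≈ 4.8021 half-lives elapsed in 219 minutes.
t½ = 219/4.8021 ≈ 45.605 minutes.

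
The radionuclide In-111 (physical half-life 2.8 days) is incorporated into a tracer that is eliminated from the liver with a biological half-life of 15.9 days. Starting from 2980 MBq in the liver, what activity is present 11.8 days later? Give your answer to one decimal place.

96.0 MBq

1/t_eff = 1/t_phys + 1/t_biol = 1/2.8 + 1/15.9 = 0.42004 per day.
t_eff = 2.8 × 15.9 / (2.8 + 15.9) ≈ 2.3807 days.
Remaining = 2980 × (1/2)^(11.8/2.3807) = 2980 × (1/2)^4.9564 ≈ 95.981 MBq.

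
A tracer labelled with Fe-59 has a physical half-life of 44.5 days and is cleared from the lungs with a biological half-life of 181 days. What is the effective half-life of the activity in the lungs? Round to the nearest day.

1/t_eff = 1/t_phys + 1/t_biol = 1/44.5 + 1/181 = 0.027997 per day.
t_eff = 44.5 × 181 / (44.5 + 181) ≈ 35.718 days.

36 days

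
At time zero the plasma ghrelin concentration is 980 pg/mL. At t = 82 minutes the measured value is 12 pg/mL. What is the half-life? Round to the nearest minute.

A/A₀ = 12/980 ≈ 0.012245.
n = log₂(81.667) ≈ 6.3517 half-lives elapsed in 82 minutes.
t½ = 82/6.3517 ≈ 12.91 minutes.

13 minutes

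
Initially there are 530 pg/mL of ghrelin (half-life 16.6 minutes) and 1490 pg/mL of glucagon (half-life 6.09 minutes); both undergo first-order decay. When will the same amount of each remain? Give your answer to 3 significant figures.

14.3 minutes

Set 530·(1/2)^(t/16.6) = 1490·(1/2)^(t/6.09).
Taking log₂: log₂(530/1490) = t·(1/16.6 − 1/6.09).
log₂(0.3557) = -1.4912; 1/16.6 − 1/6.09 = -0.10396.
t = -1.4912 / -0.10396 ≈ 14.344 minutes.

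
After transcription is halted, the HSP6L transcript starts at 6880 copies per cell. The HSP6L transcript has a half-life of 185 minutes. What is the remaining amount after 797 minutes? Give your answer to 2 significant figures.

Number of half-lives: n = 797/185 ≈ 4.3081.
Remaining = 6880 × (1/2)^4.3081 = 6880 × 0.050481 ≈ 347.31 copies per cell.

350 copies per cell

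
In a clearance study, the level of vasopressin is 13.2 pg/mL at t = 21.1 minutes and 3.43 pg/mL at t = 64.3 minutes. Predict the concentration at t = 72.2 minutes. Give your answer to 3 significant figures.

2.68 pg/mL

Over Δt = 64.3 − 21.1 = 43.2 minutes, the level fell by a factor of 13.2/3.43 ≈ 3.8484.
n = log₂(3.8484) ≈ 1.9443 half-lives, so t½ = 43.2/1.9443 ≈ 22.219 minutes.
From t = 64.3 to t = 72.2: 3.43 × (1/2)^((72.2−64.3)/22.219) ≈ 2.6808 pg/mL.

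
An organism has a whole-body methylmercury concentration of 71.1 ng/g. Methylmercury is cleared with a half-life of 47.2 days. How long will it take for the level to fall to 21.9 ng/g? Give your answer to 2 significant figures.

80 days

Fraction remaining = 21.9/71.1 ≈ 0.30802.
n = log₂(71.1/21.9) = ln(3.2466)/ln 2 ≈ 1.6989 half-lives.
t = n × t½ = 1.6989 × 47.2 ≈ 80.189 days.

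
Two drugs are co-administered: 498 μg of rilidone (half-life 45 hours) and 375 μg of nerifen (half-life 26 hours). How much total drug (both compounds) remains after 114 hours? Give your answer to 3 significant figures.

rilidone: 498 × (1/2)^(114/45) = 498 × (1/2)^2.5333 ≈ 86.024 μg.
nerifen: 375 × (1/2)^(114/26) = 375 × (1/2)^4.3846 ≈ 17.953 μg.
Total = 86.024 + 17.953 ≈ 103.98 μg.

104 μg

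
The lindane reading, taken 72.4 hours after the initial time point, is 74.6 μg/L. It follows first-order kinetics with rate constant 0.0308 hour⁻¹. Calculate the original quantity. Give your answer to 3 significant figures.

t½ = ln 2 / k = 0.69315 / 0.0308 ≈ 22.505 hours.
Number of half-lives elapsed: n = 72.4/22.505 ≈ 3.2171.
A₀ = A × 2^n = 74.6 × 2^3.2171 = 74.6 × 9.2991 ≈ 693.71 μg/L.

694 μg/L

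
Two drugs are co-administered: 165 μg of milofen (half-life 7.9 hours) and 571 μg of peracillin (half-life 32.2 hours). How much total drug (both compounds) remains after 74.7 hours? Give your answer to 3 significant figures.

milofen: 165 × (1/2)^(74.7/7.9) = 165 × (1/2)^9.4557 ≈ 0.23498 μg.
peracillin: 571 × (1/2)^(74.7/32.2) = 571 × (1/2)^2.3199 ≈ 114.36 μg.
Total = 0.23498 + 114.36 ≈ 114.6 μg.

115 μg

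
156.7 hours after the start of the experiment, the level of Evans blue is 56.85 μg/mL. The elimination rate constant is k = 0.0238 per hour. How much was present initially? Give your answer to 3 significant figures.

t½ = ln 2 / k = 0.69315 / 0.0238 ≈ 29.124 hours.
Number of half-lives elapsed: n = 156.7/29.124 ≈ 5.3805.
A₀ = A × 2^n = 56.85 × 2^5.3805 = 56.85 × 41.657 ≈ 2368.2 μg/mL.

2370 μg/mL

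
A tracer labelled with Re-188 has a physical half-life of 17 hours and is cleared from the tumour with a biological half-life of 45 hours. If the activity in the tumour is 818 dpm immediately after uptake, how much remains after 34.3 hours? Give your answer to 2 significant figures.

1/t_eff = 1/t_phys + 1/t_biol = 1/17 + 1/45 = 0.081046 per hour.
t_eff = 17 × 45 / (17 + 45) ≈ 12.339 hours.
Remaining = 818 × (1/2)^(34.3/12.339) = 818 × (1/2)^2.7799 ≈ 119.1 dpm.

120 dpm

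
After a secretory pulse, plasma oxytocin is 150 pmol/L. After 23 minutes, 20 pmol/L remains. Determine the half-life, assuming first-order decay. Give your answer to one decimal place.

A/A₀ = 20/150 ≈ 0.13333.
n = log₂(7.5) ≈ 2.9069 half-lives elapsed in 23 minutes.
t½ = 23/2.9069 ≈ 7.9122 minutes.

7.9 minutes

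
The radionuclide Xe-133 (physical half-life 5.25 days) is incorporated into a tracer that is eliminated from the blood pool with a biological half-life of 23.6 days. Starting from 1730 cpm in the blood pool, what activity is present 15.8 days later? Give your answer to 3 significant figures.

135 cpm

1/t_eff = 1/t_phys + 1/t_biol = 1/5.25 + 1/23.6 = 0.23285 per day.
t_eff = 5.25 × 23.6 / (5.25 + 23.6) ≈ 4.2946 days.
Remaining = 1730 × (1/2)^(15.8/4.2946) = 1730 × (1/2)^3.679 ≈ 135.07 cpm.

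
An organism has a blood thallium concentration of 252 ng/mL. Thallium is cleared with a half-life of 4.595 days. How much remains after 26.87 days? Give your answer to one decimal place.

Number of half-lives: n = 26.87/4.595 ≈ 5.8477.
Remaining = 252 × (1/2)^5.8477 = 252 × 0.017365 ≈ 4.376 ng/mL.

4.4 ng/mL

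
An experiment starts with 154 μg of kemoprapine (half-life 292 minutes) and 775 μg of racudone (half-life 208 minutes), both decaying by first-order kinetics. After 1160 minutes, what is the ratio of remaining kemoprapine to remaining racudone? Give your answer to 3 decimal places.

0.604

kemoprapine: 154 × (1/2)^(1160/292) = 154 × (1/2)^3.9726 ≈ 9.8095 μg.
racudone: 775 × (1/2)^(1160/208) = 775 × (1/2)^5.5769 ≈ 16.236 μg.
Ratio ≈ 9.8095 / 16.236 ≈ 0.60418.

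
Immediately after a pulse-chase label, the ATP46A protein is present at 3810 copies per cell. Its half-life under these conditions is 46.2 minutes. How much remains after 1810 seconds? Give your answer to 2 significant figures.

Convert the elapsed time: 1810 seconds = 30.1667 minutes.
Number of half-lives: n = 30.1667/46.2 ≈ 0.65296.
Remaining = 3810 × (1/2)^0.65296 = 3810 × 0.63597 ≈ 2423.1 copies per cell.

2400 copies per cell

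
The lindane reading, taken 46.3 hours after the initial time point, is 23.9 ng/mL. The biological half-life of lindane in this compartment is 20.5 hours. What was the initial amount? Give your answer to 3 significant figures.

Number of half-lives elapsed: n = 46.3/20.5 ≈ 2.2585.
A₀ = A × 2^n = 23.9 × 2^2.2585 = 23.9 × 4.7851 ≈ 114.36 ng/mL.

114 ng/mL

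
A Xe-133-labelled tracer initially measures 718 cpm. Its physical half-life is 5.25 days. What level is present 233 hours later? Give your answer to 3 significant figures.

199 cpm

Convert the elapsed time: 233 hours = 9.70833 days.
Number of half-lives: n = 9.70833/5.25 ≈ 1.8492.
Remaining = 718 × (1/2)^1.8492 = 718 × 0.27755 ≈ 199.28 cpm.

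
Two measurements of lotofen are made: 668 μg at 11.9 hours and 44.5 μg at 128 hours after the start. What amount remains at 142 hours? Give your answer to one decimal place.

Over Δt = 128 − 11.9 = 116.1 hours, the level fell by a factor of 668/44.5 ≈ 15.011.
n = log₂(15.011) ≈ 3.908 half-lives, so t½ = 116.1/3.908 ≈ 29.709 hours.
From t = 128 to t = 142: 44.5 × (1/2)^((142−128)/29.709) ≈ 32.1 μg.

32.1 μg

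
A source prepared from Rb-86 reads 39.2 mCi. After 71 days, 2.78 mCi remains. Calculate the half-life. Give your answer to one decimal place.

18.6 days

A/A₀ = 2.78/39.2 ≈ 0.070918.
n = log₂(14.101) ≈ 3.8177 half-lives elapsed in 71 days.
t½ = 71/3.8177 ≈ 18.598 days.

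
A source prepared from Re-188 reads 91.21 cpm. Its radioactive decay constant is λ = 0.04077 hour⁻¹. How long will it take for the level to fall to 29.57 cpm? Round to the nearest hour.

t½ = ln 2 / λ = 0.69315 / 0.04077 ≈ 17.001 hours.
Fraction remaining = 29.57/91.21 ≈ 0.3242.
n = log₂(91.21/29.57) = ln(3.0845)/ln 2 ≈ 1.6251 half-lives.
t = n × t½ = 1.6251 × 17.001 ≈ 27.628 hours.

28 hours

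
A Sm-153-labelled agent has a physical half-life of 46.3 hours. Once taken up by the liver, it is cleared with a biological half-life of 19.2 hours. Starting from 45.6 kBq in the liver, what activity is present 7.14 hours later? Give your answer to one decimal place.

1/t_eff = 1/t_phys + 1/t_biol = 1/46.3 + 1/19.2 = 0.073682 per hour.
t_eff = 46.3 × 19.2 / (46.3 + 19.2) ≈ 13.572 hours.
Remaining = 45.6 × (1/2)^(7.14/13.572) = 45.6 × (1/2)^0.52609 ≈ 31.666 kBq.

31.7 kBq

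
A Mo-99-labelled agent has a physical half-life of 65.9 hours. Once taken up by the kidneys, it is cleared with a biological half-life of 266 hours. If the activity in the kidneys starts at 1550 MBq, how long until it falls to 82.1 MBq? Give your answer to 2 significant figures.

1/t_eff = 1/t_phys + 1/t_biol = 1/65.9 + 1/266 = 0.018934 per hour.
t_eff = 65.9 × 266 / (65.9 + 266) ≈ 52.815 hours.
n = log₂(1550/82.1) ≈ 4.2387; t = 4.2387 × 52.815 ≈ 223.87 hours.

220 hours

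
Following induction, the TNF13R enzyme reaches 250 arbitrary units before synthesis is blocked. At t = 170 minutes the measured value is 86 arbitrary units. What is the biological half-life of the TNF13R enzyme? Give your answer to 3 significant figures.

110 minutes

A/A₀ = 86/250 ≈ 0.344.
n = log₂(2.907) ≈ 1.5395 half-lives elapsed in 170 minutes.
t½ = 170/1.5395 ≈ 110.42 minutes.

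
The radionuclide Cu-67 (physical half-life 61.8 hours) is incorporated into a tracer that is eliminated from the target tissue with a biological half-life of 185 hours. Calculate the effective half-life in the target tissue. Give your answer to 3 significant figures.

1/t_eff = 1/t_phys + 1/t_biol = 1/61.8 + 1/185 = 0.021587 per hour.
t_eff = 61.8 × 185 / (61.8 + 185) ≈ 46.325 hours.

46.3 hours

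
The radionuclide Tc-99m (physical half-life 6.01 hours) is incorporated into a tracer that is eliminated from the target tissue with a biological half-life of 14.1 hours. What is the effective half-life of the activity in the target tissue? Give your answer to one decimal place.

1/t_eff = 1/t_phys + 1/t_biol = 1/6.01 + 1/14.1 = 0.23731 per hour.
t_eff = 6.01 × 14.1 / (6.01 + 14.1) ≈ 4.2139 hours.

4.2 hours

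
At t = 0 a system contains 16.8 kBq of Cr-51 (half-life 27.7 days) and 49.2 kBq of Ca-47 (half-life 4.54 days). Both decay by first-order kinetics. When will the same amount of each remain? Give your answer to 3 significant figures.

8.42 days

Set 16.8·(1/2)^(t/27.7) = 49.2·(1/2)^(t/4.54).
Taking log₂: log₂(16.8/49.2) = t·(1/27.7 − 1/4.54).
log₂(0.34146) = -1.5502; 1/27.7 − 1/4.54 = -0.18416.
t = -1.5502 / -0.18416 ≈ 8.4175 days.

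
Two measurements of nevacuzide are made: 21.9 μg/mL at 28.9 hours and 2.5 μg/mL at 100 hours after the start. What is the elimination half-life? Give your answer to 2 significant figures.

Over Δt = 100 − 28.9 = 71.1 hours, the level fell by a factor of 21.9/2.5 ≈ 8.76.
n = log₂(8.76) ≈ 3.1309 half-lives, so t½ = 71.1/3.1309 ≈ 22.709 hours.

23 hours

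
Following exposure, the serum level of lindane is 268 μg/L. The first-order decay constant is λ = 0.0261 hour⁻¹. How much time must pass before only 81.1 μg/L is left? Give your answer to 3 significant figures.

t½ = ln 2 / λ = 0.69315 / 0.0261 ≈ 26.557 hours.
Fraction remaining = 81.1/268 ≈ 0.30261.
n = log₂(268/81.1) = ln(3.3046)/ln 2 ≈ 1.7245 half-lives.
t = n × t½ = 1.7245 × 26.557 ≈ 45.797 hours.

45.8 hours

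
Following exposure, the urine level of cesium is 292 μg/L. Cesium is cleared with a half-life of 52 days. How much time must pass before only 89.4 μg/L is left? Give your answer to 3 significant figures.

Fraction remaining = 89.4/292 ≈ 0.30616.
n = log₂(292/89.4) = ln(3.2662)/ln 2 ≈ 1.7076 half-lives.
t = n × t½ = 1.7076 × 52 ≈ 88.796 days.

88.8 days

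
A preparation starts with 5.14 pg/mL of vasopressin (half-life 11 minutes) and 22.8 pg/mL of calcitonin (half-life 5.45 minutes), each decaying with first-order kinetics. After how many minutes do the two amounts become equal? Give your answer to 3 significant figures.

Set 5.14·(1/2)^(t/11) = 22.8·(1/2)^(t/5.45).
Taking log₂: log₂(5.14/22.8) = t·(1/11 − 1/5.45).
log₂(0.22544) = -2.1492; 1/11 − 1/5.45 = -0.092577.
t = -2.1492 / -0.092577 ≈ 23.215 minutes.

23.2 minutes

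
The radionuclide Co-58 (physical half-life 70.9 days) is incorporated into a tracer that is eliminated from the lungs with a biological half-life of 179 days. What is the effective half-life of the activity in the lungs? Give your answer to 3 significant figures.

50.8 days

1/t_eff = 1/t_phys + 1/t_biol = 1/70.9 + 1/179 = 0.019691 per day.
t_eff = 70.9 × 179 / (70.9 + 179) ≈ 50.785 days.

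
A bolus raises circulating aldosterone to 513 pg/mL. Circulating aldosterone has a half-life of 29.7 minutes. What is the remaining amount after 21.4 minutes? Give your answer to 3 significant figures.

311 pg/mL

Number of half-lives: n = 21.4/29.7 ≈ 0.72054.
Remaining = 513 × (1/2)^0.72054 = 513 × 0.60687 ≈ 311.32 pg/mL.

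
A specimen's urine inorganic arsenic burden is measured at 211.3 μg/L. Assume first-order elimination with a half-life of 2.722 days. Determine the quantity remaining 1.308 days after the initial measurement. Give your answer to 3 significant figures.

Number of half-lives: n = 1.308/2.722 ≈ 0.48053.
Remaining = 211.3 × (1/2)^0.48053 = 211.3 × 0.71671 ≈ 151.44 μg/L.

151 μg/L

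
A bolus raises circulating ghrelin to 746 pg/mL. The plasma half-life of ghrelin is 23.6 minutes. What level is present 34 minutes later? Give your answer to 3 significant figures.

Number of half-lives: n = 34/23.6 ≈ 1.4407.
Remaining = 746 × (1/2)^1.4407 = 746 × 0.36839 ≈ 274.82 pg/mL.

275 pg/mL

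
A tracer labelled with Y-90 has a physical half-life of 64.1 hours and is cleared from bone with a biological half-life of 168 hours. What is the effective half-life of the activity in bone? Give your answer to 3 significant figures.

1/t_eff = 1/t_phys + 1/t_biol = 1/64.1 + 1/168 = 0.021553 per hour.
t_eff = 64.1 × 168 / (64.1 + 168) ≈ 46.397 hours.

46.4 hours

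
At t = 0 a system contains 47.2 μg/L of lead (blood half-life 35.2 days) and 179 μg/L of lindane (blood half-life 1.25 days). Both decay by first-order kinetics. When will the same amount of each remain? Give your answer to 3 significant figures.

2.49 days

Set 47.2·(1/2)^(t/35.2) = 179·(1/2)^(t/1.25).
Taking log₂: log₂(47.2/179) = t·(1/35.2 − 1/1.25).
log₂(0.26369) = -1.9231; 1/35.2 − 1/1.25 = -0.77159.
t = -1.9231 / -0.77159 ≈ 2.4924 days.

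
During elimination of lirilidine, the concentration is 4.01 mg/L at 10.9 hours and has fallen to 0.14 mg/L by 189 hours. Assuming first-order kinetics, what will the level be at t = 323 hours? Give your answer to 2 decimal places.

Over Δt = 189 − 10.9 = 178.1 hours, the level fell by a factor of 4.01/0.14 ≈ 28.643.
n = log₂(28.643) ≈ 4.8401 half-lives, so t½ = 178.1/4.8401 ≈ 36.797 hours.
From t = 189 to t = 323: 0.14 × (1/2)^((323−189)/36.797) ≈ 0.011217 mg/L.

0.01 mg/L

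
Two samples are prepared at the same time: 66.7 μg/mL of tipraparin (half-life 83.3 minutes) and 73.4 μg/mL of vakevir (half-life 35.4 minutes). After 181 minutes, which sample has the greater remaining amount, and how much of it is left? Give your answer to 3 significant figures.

tipraparin, 14.8 μg/mL

tipraparin: 66.7 × (1/2)^2.1729 ≈ 14.792 μg/mL.
vakevir: 73.4 × (1/2)^5.113 ≈ 2.121 μg/mL.
Tipraparin has more remaining, at ≈ 14.792 μg/mL.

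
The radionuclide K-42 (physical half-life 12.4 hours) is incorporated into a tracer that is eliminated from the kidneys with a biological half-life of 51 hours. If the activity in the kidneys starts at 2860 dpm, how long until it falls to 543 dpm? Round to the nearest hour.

24 hours

1/t_eff = 1/t_phys + 1/t_biol = 1/12.4 + 1/51 = 0.10025 per hour.
t_eff = 12.4 × 51 / (12.4 + 51) ≈ 9.9748 hours.
n = log₂(2860/543) ≈ 2.397; t = 2.397 × 9.9748 ≈ 23.909 hours.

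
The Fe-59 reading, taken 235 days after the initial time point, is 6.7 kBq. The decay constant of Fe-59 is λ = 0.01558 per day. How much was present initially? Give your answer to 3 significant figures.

261 kBq

t½ = ln 2 / λ = 0.69315 / 0.01558 ≈ 44.49 days.
Number of half-lives elapsed: n = 235/44.49 ≈ 5.2821.
A₀ = A × 2^n = 6.7 × 2^5.2821 = 6.7 × 38.912 ≈ 260.71 kBq.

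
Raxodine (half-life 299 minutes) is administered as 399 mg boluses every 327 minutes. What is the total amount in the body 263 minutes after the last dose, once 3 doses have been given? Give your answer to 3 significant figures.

366 mg

The 3 doses were given 917, 590, 263 minutes ago.
Total = 399·(1/2)^(917/299) + 399·(1/2)^(590/299) + 399·(1/2)^(263/299)
      = 47.615 + 101.62 + 216.86 ≈ 366.1 mg.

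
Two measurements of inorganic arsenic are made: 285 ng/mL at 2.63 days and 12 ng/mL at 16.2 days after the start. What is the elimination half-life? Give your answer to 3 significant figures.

Over Δt = 16.2 − 2.63 = 13.57 days, the level fell by a factor of 285/12 ≈ 23.75.
n = log₂(23.75) ≈ 4.5699 half-lives, so t½ = 13.57/4.5699 ≈ 2.9695 days.

2.97 days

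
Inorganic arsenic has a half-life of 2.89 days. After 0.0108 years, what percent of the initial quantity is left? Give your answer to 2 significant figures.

39%

0.0108 years = 3.942 days.
n = 3.942/2.89 ≈ 1.364 half-lives.
Fraction remaining = (1/2)^1.364 ≈ 0.3885, i.e. 38.85%.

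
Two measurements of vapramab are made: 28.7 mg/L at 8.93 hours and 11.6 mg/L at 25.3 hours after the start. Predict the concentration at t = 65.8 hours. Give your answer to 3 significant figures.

Over Δt = 25.3 − 8.93 = 16.37 hours, the level fell by a factor of 28.7/11.6 ≈ 2.4741.
n = log₂(2.4741) ≈ 1.3069 half-lives, so t½ = 16.37/1.3069 ≈ 12.526 hours.
From t = 25.3 to t = 65.8: 11.6 × (1/2)^((65.8−25.3)/12.526) ≈ 1.2334 mg/L.

1.23 mg/L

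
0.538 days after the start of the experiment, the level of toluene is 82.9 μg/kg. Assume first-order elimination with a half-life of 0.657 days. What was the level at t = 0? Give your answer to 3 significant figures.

146 μg/kg

Number of half-lives elapsed: n = 0.538/0.657 ≈ 0.81887.
A₀ = A × 2^n = 82.9 × 2^0.81887 = 82.9 × 1.764 ≈ 146.24 μg/kg.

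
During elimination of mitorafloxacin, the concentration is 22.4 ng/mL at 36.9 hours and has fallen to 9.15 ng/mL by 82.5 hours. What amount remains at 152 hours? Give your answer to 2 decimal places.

Over Δt = 82.5 − 36.9 = 45.6 hours, the level fell by a factor of 22.4/9.15 ≈ 2.4481.
n = log₂(2.4481) ≈ 1.2917 half-lives, so t½ = 45.6/1.2917 ≈ 35.304 hours.
From t = 82.5 to t = 152: 9.15 × (1/2)^((152−82.5)/35.304) ≈ 2.3378 ng/mL.

2.34 ng/mL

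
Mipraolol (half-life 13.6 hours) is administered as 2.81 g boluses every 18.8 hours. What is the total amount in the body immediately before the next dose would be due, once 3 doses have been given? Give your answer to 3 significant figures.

1.65 g

The 3 doses were given 56.4, 37.6, 18.8 hours ago.
Total = 2.81·(1/2)^(56.4/13.6) + 2.81·(1/2)^(37.6/13.6) + 2.81·(1/2)^(18.8/13.6)
      = 0.15861 + 0.41347 + 1.0779 ≈ 1.65 g.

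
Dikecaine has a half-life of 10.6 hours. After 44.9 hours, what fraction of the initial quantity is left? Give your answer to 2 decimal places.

n = 44.9/10.6 ≈ 4.2358 half-lives.
Fraction remaining = (1/2)^4.2358 ≈ 0.053074.

0.05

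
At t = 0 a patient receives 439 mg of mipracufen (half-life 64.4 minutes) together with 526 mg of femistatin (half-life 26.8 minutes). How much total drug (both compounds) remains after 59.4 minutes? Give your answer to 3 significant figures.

mipracufen: 439 × (1/2)^(59.4/64.4) = 439 × (1/2)^0.92236 ≈ 231.64 mg.
femistatin: 526 × (1/2)^(59.4/26.8) = 526 × (1/2)^2.2164 ≈ 113.18 mg.
Total = 231.64 + 113.18 ≈ 344.82 mg.

345 mg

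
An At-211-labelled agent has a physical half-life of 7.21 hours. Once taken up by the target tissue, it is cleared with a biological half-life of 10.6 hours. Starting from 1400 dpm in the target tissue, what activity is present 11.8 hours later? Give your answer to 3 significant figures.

208 dpm

1/t_eff = 1/t_phys + 1/t_biol = 1/7.21 + 1/10.6 = 0.23304 per hour.
t_eff = 7.21 × 10.6 / (7.21 + 10.6) ≈ 4.2912 hours.
Remaining = 1400 × (1/2)^(11.8/4.2912) = 1400 × (1/2)^2.7498 ≈ 208.14 dpm.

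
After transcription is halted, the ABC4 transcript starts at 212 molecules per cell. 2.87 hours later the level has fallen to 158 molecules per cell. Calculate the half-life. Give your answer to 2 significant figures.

6.8 hours

A/A₀ = 158/212 ≈ 0.74528.
n = log₂(1.3418) ≈ 0.42414 half-lives elapsed in 2.87 hours.
t½ = 2.87/0.42414 ≈ 6.7666 hours.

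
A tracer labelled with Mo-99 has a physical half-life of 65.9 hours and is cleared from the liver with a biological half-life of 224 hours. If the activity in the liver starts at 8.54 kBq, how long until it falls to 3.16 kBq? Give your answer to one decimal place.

1/t_eff = 1/t_phys + 1/t_biol = 1/65.9 + 1/224 = 0.019639 per hour.
t_eff = 65.9 × 224 / (65.9 + 224) ≈ 50.92 hours.
n = log₂(8.54/3.16) ≈ 1.4343; t = 1.4343 × 50.92 ≈ 73.035 hours.

73.0 hours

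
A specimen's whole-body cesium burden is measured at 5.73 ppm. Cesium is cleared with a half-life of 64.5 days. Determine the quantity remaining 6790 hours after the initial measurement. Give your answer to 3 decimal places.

Convert the elapsed time: 6790 hours = 282.917 days.
Number of half-lives: n = 282.917/64.5 ≈ 4.3863.
Remaining = 5.73 × (1/2)^4.3863 = 5.73 × 0.047818 ≈ 0.274 ppm.

0.274 ppm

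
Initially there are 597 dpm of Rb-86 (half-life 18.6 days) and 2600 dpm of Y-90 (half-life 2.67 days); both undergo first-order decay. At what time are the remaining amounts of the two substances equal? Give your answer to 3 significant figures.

6.62 days

Set 597·(1/2)^(t/18.6) = 2600·(1/2)^(t/2.67).
Taking log₂: log₂(597/2600) = t·(1/18.6 − 1/2.67).
log₂(0.22962) = -2.1227; 1/18.6 − 1/2.67 = -0.32077.
t = -2.1227 / -0.32077 ≈ 6.6176 days.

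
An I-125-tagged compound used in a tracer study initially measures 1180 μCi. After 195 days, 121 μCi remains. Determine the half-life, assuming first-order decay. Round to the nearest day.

59 days

A/A₀ = 121/1180 ≈ 0.10254.
n = log₂(9.7521) ≈ 3.2857 half-lives elapsed in 195 days.
t½ = 195/3.2857 ≈ 59.348 days.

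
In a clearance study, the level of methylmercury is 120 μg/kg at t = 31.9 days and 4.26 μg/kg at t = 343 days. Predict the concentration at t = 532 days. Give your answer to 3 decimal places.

0.561 μg/kg

Over Δt = 343 − 31.9 = 311.1 days, the level fell by a factor of 120/4.26 ≈ 28.169.
n = log₂(28.169) ≈ 4.816 half-lives, so t½ = 311.1/4.816 ≈ 64.597 days.
From t = 343 to t = 532: 4.26 × (1/2)^((532−343)/64.597) ≈ 0.56059 μg/kg.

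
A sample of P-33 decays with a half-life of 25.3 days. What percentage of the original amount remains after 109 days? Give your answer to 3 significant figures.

5.05%

n = 109/25.3 ≈ 4.3083 half-lives.
Fraction remaining = (1/2)^4.3083 ≈ 0.050475, i.e. 5.0475%.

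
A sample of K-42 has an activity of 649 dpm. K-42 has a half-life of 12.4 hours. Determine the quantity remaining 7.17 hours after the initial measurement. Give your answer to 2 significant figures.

Number of half-lives: n = 7.17/12.4 ≈ 0.57823.
Remaining = 649 × (1/2)^0.57823 = 649 × 0.66979 ≈ 434.69 dpm.

430 dpm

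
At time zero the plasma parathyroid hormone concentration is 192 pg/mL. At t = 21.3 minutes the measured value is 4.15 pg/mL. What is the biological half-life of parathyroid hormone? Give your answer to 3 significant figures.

A/A₀ = 4.15/192 ≈ 0.021615.
n = log₂(46.265) ≈ 5.5319 half-lives elapsed in 21.3 minutes.
t½ = 21.3/5.5319 ≈ 3.8504 minutes.

3.85 minutes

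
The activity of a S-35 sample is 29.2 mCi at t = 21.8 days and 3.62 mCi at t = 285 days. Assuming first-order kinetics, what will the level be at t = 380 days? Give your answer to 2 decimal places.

Over Δt = 285 − 21.8 = 263.2 days, the level fell by a factor of 29.2/3.62 ≈ 8.0663.
n = log₂(8.0663) ≈ 3.0119 half-lives, so t½ = 263.2/3.0119 ≈ 87.387 days.
From t = 285 to t = 380: 3.62 × (1/2)^((380−285)/87.387) ≈ 1.7039 mCi.

1.70 mCi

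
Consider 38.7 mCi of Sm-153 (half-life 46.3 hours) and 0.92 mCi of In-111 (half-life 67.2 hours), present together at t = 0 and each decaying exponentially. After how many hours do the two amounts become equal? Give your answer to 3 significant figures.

Set 38.7·(1/2)^(t/46.3) = 0.92·(1/2)^(t/67.2).
Taking log₂: log₂(38.7/0.92) = t·(1/46.3 − 1/67.2).
log₂(42.065) = 5.3946; 1/46.3 − 1/67.2 = 0.0067173.
t = 5.3946 / 0.0067173 ≈ 803.08 hours.

803 hours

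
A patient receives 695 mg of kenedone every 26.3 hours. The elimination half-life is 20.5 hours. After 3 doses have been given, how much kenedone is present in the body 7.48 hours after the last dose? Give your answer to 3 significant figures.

853 mg

The 3 doses were given 60.08, 33.78, 7.48 hours ago.
Total = 695·(1/2)^(60.08/20.5) + 695·(1/2)^(33.78/20.5) + 695·(1/2)^(7.48/20.5)
      = 91.148 + 221.79 + 539.69 ≈ 852.63 mg.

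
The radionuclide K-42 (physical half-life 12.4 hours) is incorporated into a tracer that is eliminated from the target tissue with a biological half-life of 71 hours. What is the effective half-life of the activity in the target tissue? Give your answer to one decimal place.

1/t_eff = 1/t_phys + 1/t_biol = 1/12.4 + 1/71 = 0.09473 per hour.
t_eff = 12.4 × 71 / (12.4 + 71) ≈ 10.556 hours.

10.6 hours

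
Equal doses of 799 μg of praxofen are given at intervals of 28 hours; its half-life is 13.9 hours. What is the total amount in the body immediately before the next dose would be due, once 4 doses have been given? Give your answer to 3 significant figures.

The 4 doses were given 112, 84, 56, 28 hours ago.
Total = 799·(1/2)^(112/13.9) + 799·(1/2)^(84/13.9) + 799·(1/2)^(56/13.9) + 799·(1/2)^(28/13.9)
      = 2.999 + 12.116 + 48.951 + 197.77 ≈ 261.83 μg.

262 μg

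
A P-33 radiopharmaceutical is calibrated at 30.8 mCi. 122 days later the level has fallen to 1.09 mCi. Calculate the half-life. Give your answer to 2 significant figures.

25 days

A/A₀ = 1.09/30.8 ≈ 0.03539.
n = log₂(28.257) ≈ 4.8205 half-lives elapsed in 122 days.
t½ = 122/4.8205 ≈ 25.308 days.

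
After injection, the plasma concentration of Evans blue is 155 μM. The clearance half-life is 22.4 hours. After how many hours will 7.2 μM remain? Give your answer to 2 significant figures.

Fraction remaining = 7.2/155 ≈ 0.046452.
n = log₂(155/7.2) = ln(21.528)/ln 2 ≈ 4.4281 half-lives.
t = n × t½ = 4.4281 × 22.4 ≈ 99.19 hours.

99 hours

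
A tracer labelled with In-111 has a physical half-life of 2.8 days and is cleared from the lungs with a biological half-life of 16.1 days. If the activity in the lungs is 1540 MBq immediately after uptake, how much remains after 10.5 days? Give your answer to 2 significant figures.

73 MBq

1/t_eff = 1/t_phys + 1/t_biol = 1/2.8 + 1/16.1 = 0.41925 per day.
t_eff = 2.8 × 16.1 / (2.8 + 16.1) ≈ 2.3852 days.
Remaining = 1540 × (1/2)^(10.5/2.3852) = 1540 × (1/2)^4.4022 ≈ 72.834 MBq.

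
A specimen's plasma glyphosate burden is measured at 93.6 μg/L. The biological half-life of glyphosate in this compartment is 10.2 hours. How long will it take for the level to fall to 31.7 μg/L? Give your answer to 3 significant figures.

Fraction remaining = 31.7/93.6 ≈ 0.33868.
n = log₂(93.6/31.7) = ln(2.9527)/ln 2 ≈ 1.562 half-lives.
t = n × t½ = 1.562 × 10.2 ≈ 15.933 hours.

15.9 hours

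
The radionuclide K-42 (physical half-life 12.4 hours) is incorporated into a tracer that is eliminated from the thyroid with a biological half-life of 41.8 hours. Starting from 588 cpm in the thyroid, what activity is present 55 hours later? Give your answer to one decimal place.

10.9 cpm

1/t_eff = 1/t_phys + 1/t_biol = 1/12.4 + 1/41.8 = 0.10457 per hour.
t_eff = 12.4 × 41.8 / (12.4 + 41.8) ≈ 9.5631 hours.
Remaining = 588 × (1/2)^(55/9.5631) = 588 × (1/2)^5.7513 ≈ 10.916 cpm.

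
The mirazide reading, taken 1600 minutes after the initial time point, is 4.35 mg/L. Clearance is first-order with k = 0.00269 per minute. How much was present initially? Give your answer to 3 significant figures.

t½ = ln 2 / k = 0.69315 / 0.00269 ≈ 257.68 minutes.
Number of half-lives elapsed: n = 1600/257.68 ≈ 6.2094.
A₀ = A × 2^n = 4.35 × 2^6.2094 = 4.35 × 73.995 ≈ 321.88 mg/L.

322 mg/L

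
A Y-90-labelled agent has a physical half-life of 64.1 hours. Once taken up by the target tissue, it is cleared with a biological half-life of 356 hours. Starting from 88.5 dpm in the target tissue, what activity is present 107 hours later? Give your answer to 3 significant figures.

22.6 dpm

1/t_eff = 1/t_phys + 1/t_biol = 1/64.1 + 1/356 = 0.01841 per hour.
t_eff = 64.1 × 356 / (64.1 + 356) ≈ 54.319 hours.
Remaining = 88.5 × (1/2)^(107/54.319) = 88.5 × (1/2)^1.9698 ≈ 22.593 dpm.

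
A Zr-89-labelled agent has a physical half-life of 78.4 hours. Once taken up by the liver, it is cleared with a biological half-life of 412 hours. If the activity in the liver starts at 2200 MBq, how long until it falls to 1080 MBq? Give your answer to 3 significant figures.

1/t_eff = 1/t_phys + 1/t_biol = 1/78.4 + 1/412 = 0.015182 per hour.
t_eff = 78.4 × 412 / (78.4 + 412) ≈ 65.866 hours.
n = log₂(2200/1080) ≈ 1.0265; t = 1.0265 × 65.866 ≈ 67.61 hours.

67.6 hours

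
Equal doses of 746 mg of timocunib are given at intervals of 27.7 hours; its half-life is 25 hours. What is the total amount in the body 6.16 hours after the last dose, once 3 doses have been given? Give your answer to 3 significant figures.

1060 mg

The 3 doses were given 61.56, 33.86, 6.16 hours ago.
Total = 746·(1/2)^(61.56/25) + 746·(1/2)^(33.86/25) + 746·(1/2)^(6.16/25)
      = 135.36 + 291.76 + 628.88 ≈ 1056 mg.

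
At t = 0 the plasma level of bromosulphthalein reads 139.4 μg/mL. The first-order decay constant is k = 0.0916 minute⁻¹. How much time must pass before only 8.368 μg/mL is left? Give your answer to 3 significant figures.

t½ = ln 2 / k = 0.69315 / 0.0916 ≈ 7.5671 minutes.
Fraction remaining = 8.368/139.4 ≈ 0.060029.
n = log₂(139.4/8.368) = ln(16.659)/ln 2 ≈ 4.0582 half-lives.
t = n × t½ = 4.0582 × 7.5671 ≈ 30.709 minutes.

30.7 minutes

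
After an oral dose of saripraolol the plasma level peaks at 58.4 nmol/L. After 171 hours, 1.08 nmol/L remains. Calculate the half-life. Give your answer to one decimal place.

A/A₀ = 1.08/58.4 ≈ 0.018493.
n = log₂(54.074) ≈ 5.7569 half-lives elapsed in 171 hours.
t½ = 171/5.7569 ≈ 29.704 hours.

29.7 hours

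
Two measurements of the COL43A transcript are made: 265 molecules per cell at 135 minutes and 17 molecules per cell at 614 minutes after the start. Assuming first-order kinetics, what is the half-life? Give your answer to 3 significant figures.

Over Δt = 614 − 135 = 479 minutes, the level fell by a factor of 265/17 ≈ 15.588.
n = log₂(15.588) ≈ 3.9624 half-lives, so t½ = 479/3.9624 ≈ 120.89 minutes.

121 minutes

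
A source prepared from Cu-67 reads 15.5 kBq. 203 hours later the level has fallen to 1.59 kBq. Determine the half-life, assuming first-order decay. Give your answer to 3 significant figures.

61.8 hours

A/A₀ = 1.59/15.5 ≈ 0.10258.
n = log₂(9.7484) ≈ 3.2852 half-lives elapsed in 203 hours.
t½ = 203/3.2852 ≈ 61.793 hours.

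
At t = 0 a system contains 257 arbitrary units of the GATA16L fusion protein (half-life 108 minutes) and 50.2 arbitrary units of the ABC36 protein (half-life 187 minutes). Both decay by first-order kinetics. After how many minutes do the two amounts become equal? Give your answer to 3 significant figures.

Set 257·(1/2)^(t/108) = 50.2·(1/2)^(t/187).
Taking log₂: log₂(257/50.2) = t·(1/108 − 1/187).
log₂(5.1195) = 2.356; 1/108 − 1/187 = 0.0039117.
t = 2.356 / 0.0039117 ≈ 602.3 minutes.

602 minutes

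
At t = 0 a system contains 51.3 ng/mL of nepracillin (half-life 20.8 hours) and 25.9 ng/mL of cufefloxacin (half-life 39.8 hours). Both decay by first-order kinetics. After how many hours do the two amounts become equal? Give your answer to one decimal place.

43.0 hours

Set 51.3·(1/2)^(t/20.8) = 25.9·(1/2)^(t/39.8).
Taking log₂: log₂(51.3/25.9) = t·(1/20.8 − 1/39.8).
log₂(1.9807) = 0.98601; 1/20.8 − 1/39.8 = 0.022951.
t = 0.98601 / 0.022951 ≈ 42.961 hours.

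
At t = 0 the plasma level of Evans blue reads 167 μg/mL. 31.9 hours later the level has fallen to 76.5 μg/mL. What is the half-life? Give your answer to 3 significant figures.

28.3 hours

A/A₀ = 76.5/167 ≈ 0.45808.
n = log₂(2.183) ≈ 1.1263 half-lives elapsed in 31.9 hours.
t½ = 31.9/1.1263 ≈ 28.322 hours.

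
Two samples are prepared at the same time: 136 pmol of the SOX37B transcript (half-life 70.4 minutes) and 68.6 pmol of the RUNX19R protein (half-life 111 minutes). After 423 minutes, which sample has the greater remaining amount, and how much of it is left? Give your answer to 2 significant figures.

SOX37B transcript: 136 × (1/2)^6.0085 ≈ 2.1125 pmol.
RUNX19R protein: 68.6 × (1/2)^3.8108 ≈ 4.8883 pmol.
RUNX19R protein has more remaining, at ≈ 4.8883 pmol.

RUNX19R protein, 4.9 pmol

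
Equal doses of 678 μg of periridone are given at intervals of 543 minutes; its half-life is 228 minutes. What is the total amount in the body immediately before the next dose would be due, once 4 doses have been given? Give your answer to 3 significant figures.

The 4 doses were given 2172, 1629, 1086, 543 minutes ago.
Total = 678·(1/2)^(2172/228) + 678·(1/2)^(1629/228) + 678·(1/2)^(1086/228) + 678·(1/2)^(543/228)
      = 0.91944 + 4.7913 + 24.968 + 130.11 ≈ 160.79 μg.

161 μg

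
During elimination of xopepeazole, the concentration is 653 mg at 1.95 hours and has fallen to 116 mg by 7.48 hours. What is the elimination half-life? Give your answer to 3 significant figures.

2.22 hours

Over Δt = 7.48 − 1.95 = 5.53 hours, the level fell by a factor of 653/116 ≈ 5.6293.
n = log₂(5.6293) ≈ 2.493 half-lives, so t½ = 5.53/2.493 ≈ 2.2182 hours.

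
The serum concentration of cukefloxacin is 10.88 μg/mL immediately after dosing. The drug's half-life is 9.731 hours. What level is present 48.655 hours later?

Elapsed time is 5 half-lives (48.655/9.731).
Each half-life halves the amount: 10.88 × (1/2)^5 = 10.88/32 = 0.34 μg/mL.

0.34 μg/mL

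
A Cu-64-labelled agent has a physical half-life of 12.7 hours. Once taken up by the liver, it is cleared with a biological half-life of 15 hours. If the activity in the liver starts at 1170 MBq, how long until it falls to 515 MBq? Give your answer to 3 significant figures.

8.14 hours

1/t_eff = 1/t_phys + 1/t_biol = 1/12.7 + 1/15 = 0.14541 per hour.
t_eff = 12.7 × 15 / (12.7 + 15) ≈ 6.8773 hours.
n = log₂(1170/515) ≈ 1.1839; t = 1.1839 × 6.8773 ≈ 8.1417 hours.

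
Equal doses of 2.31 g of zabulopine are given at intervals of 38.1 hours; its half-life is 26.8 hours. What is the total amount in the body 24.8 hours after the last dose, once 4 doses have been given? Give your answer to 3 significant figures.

The 4 doses were given 139.1, 101, 62.9, 24.8 hours ago.
Total = 2.31·(1/2)^(139.1/26.8) + 2.31·(1/2)^(101/26.8) + 2.31·(1/2)^(62.9/26.8) + 2.31·(1/2)^(24.8/26.8)
      = 0.063267 + 0.16949 + 0.45404 + 1.2163 ≈ 1.9031 g.

1.90 g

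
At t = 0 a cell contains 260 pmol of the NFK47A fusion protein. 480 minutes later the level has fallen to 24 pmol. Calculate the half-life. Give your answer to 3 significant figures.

140 minutes

A/A₀ = 24/260 ≈ 0.092308.
n = log₂(10.833) ≈ 3.4374 half-lives elapsed in 480 minutes.
t½ = 480/3.4374 ≈ 139.64 minutes.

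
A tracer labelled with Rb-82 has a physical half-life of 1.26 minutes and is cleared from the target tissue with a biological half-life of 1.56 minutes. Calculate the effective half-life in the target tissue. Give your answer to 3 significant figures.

1/t_eff = 1/t_phys + 1/t_biol = 1/1.26 + 1/1.56 = 1.4347 per minute.
t_eff = 1.26 × 1.56 / (1.26 + 1.56) ≈ 0.69702 minutes.

0.697 minutes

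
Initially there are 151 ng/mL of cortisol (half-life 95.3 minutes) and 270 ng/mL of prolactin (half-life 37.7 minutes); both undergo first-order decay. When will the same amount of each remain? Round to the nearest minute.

52 minutes

Set 151·(1/2)^(t/95.3) = 270·(1/2)^(t/37.7).
Taking log₂: log₂(151/270) = t·(1/95.3 − 1/37.7).
log₂(0.55926) = -0.83841; 1/95.3 − 1/37.7 = -0.016032.
t = -0.83841 / -0.016032 ≈ 52.296 minutes.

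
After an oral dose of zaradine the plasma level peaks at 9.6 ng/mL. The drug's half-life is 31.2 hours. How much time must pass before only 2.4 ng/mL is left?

2.4/9.6 = 1/4, so 2 half-lives have elapsed.
t = 2 × 31.2 = 62.4 hours.

62.4 hours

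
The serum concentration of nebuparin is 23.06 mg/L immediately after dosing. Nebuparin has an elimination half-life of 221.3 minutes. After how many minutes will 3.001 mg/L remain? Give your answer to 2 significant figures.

Fraction remaining = 3.001/23.06 ≈ 0.13014.
n = log₂(23.06/3.001) = ln(7.6841)/ln 2 ≈ 2.9419 half-lives.
t = n × t½ = 2.9419 × 221.3 ≈ 651.04 minutes.

650 minutes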